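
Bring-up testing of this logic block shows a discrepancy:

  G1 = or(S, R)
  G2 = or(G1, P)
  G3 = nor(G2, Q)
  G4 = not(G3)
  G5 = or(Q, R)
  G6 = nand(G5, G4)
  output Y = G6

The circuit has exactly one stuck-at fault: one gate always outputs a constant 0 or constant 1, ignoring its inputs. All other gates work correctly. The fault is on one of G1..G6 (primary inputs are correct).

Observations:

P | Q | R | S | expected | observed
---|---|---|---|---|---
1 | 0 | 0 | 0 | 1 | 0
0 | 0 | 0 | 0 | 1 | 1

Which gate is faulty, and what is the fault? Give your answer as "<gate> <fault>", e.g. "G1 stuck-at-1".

G5 stuck-at-1

Fault-free values for test 1 (P=1, Q=0, R=0, S=0): G1=0, G2=1, G3=0, G4=1, G5=0, G6=1, giving Y=1. Observed 0.
Test 1: faults giving observed 0 are {G5 stuck-at-1, G6 stuck-at-0}.
Test 2 (P=0, Q=0, R=0, S=0): fault-free G1=0, G2=0, G3=1, G4=0, G5=0, G6=1 → 1; observed 1. Eliminates G6 stuck-at-0.
Only G5 stuck-at-1 is consistent with every test.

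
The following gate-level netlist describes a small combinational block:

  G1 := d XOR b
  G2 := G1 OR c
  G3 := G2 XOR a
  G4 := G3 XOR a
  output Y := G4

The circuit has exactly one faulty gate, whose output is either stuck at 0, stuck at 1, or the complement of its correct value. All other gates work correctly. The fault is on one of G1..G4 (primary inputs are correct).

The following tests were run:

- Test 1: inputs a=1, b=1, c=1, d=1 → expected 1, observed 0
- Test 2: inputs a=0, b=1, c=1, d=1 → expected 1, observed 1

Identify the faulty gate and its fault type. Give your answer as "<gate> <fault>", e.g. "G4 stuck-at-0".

G3 stuck-at-1

Fault-free values for test 1 (a=1, b=1, c=1, d=1): G1=0, G2=1, G3=0, G4=1, giving Y=1. Observed 0.
Test 1: faults giving observed 0 are {G2 stuck-at-0, G2 inverted output, G3 stuck-at-1, G3 inverted output, G4 stuck-at-0, G4 inverted output}.
Test 2 (a=0, b=1, c=1, d=1): fault-free G1=0, G2=1, G3=1, G4=1 → 1; observed 1. Eliminates G2 stuck-at-0, G2 inverted output, G3 inverted output, G4 stuck-at-0, G4 inverted output.
Only G3 stuck-at-1 is consistent with every test.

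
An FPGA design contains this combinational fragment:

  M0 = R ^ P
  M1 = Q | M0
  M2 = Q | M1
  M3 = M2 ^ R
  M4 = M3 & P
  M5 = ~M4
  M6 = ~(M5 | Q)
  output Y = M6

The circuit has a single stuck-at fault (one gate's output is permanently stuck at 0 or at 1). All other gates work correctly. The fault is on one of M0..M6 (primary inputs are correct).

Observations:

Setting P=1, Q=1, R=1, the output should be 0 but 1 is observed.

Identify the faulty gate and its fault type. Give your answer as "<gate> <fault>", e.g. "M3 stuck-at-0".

M6 stuck-at-1

Fault-free values for test 1 (P=1, Q=1, R=1): M0=0, M1=1, M2=1, M3=0, M4=0, M5=1, M6=0, giving Y=0. Observed 1.
Test 1: faults giving observed 1 are {M6 stuck-at-1}.
Only M6 stuck-at-1 is consistent with every test.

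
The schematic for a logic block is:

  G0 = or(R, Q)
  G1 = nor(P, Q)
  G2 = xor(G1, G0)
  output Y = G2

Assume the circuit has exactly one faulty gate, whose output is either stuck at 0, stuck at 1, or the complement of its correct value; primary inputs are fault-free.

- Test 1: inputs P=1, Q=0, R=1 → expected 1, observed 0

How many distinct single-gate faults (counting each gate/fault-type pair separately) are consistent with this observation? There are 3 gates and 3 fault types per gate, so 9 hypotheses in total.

6

Fault-free: G0=1, G1=0, G2=1 → 1. Observed 0.
  G0 stuck-at-0: output 0 ✓
  G0 stuck-at-1: output 1 ✗
  G0 inverted output: output 0 ✓
  G1 stuck-at-0: output 1 ✗
  G1 stuck-at-1: output 0 ✓
  G1 inverted output: output 0 ✓
  G2 stuck-at-0: output 0 ✓
  G2 stuck-at-1: output 1 ✗
  G2 inverted output: output 0 ✓
Consistent faults: {G0 stuck-at-0, G0 inverted output, G1 stuck-at-1, G1 inverted output, G2 stuck-at-0, G2 inverted output} — 6 in all.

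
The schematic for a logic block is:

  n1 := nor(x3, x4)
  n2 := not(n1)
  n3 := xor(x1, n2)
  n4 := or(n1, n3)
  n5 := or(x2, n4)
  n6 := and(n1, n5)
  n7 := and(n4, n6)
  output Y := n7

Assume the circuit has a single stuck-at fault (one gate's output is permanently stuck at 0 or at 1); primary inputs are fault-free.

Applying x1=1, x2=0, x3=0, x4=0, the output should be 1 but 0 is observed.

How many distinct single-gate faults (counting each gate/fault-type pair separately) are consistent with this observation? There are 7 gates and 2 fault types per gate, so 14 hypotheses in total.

Fault-free: n1=1, n2=0, n3=1, n4=1, n5=1, n6=1, n7=1 → 1. Observed 0.
  n1 stuck-at-0: output 0 ✓
  n1 stuck-at-1: output 1 ✗
  n2 stuck-at-0: output 1 ✗
  n2 stuck-at-1: output 1 ✗
  n3 stuck-at-0: output 1 ✗
  n3 stuck-at-1: output 1 ✗
  n4 stuck-at-0: output 0 ✓
  n4 stuck-at-1: output 1 ✗
  n5 stuck-at-0: output 0 ✓
  n5 stuck-at-1: output 1 ✗
  n6 stuck-at-0: output 0 ✓
  n6 stuck-at-1: output 1 ✗
  n7 stuck-at-0: output 0 ✓
  n7 stuck-at-1: output 1 ✗
Consistent faults: {n1 stuck-at-0, n4 stuck-at-0, n5 stuck-at-0, n6 stuck-at-0, n7 stuck-at-0} — 5 in all.

5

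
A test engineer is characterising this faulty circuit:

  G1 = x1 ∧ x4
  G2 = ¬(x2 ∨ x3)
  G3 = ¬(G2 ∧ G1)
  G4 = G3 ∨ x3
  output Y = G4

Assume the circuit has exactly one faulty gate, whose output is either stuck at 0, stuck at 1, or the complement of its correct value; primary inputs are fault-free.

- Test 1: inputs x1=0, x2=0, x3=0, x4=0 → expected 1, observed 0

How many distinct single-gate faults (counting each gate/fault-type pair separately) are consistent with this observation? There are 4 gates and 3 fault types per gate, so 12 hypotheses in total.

Fault-free: G1=0, G2=1, G3=1, G4=1 → 1. Observed 0.
  G1 stuck-at-0: output 1 ✗
  G1 stuck-at-1: output 0 ✓
  G1 inverted output: output 0 ✓
  G2 stuck-at-0: output 1 ✗
  G2 stuck-at-1: output 1 ✗
  G2 inverted output: output 1 ✗
  G3 stuck-at-0: output 0 ✓
  G3 stuck-at-1: output 1 ✗
  G3 inverted output: output 0 ✓
  G4 stuck-at-0: output 0 ✓
  G4 stuck-at-1: output 1 ✗
  G4 inverted output: output 0 ✓
Consistent faults: {G1 stuck-at-1, G1 inverted output, G3 stuck-at-0, G3 inverted output, G4 stuck-at-0, G4 inverted output} — 6 in all.

6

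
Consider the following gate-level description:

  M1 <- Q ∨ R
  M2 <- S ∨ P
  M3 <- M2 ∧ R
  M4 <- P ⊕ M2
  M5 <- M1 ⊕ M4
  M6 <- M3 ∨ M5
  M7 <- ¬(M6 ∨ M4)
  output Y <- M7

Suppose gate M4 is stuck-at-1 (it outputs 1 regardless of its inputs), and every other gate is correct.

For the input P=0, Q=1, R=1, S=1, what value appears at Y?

Propagate with M4 forced: M1=1, M2=1, M3=1, M4=1 [stuck-at-1], M5=0, M6=1, M7=0.
So Y = 0. (Same as the fault-free value — the fault is masked on this input.)

0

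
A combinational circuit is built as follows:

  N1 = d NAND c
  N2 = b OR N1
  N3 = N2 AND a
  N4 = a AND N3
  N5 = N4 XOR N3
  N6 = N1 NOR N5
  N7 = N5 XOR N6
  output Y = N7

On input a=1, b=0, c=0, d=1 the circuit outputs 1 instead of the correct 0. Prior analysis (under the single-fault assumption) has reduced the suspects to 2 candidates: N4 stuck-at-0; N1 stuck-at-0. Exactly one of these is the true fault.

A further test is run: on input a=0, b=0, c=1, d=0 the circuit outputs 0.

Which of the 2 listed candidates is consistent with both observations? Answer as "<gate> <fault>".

N4 stuck-at-0

Evaluate each candidate on input a=0, b=0, c=1, d=0:
  N4 stuck-at-0: N1=1, N2=1, N3=0, N4=0 [stuck-at-0], N5=0, N6=0, N7=0 → 0 — matches
  N1 stuck-at-0: N1=0 [stuck-at-0], N2=0, N3=0, N4=0, N5=0, N6=1, N7=1 → 1 — eliminated
Only N4 stuck-at-0 reproduces the observed 0.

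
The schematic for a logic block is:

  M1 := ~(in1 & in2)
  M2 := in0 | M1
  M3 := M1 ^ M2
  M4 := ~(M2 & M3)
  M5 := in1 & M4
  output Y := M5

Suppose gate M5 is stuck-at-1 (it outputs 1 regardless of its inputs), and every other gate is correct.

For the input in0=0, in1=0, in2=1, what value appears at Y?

Propagate with M5 forced: M1=1, M2=1, M3=0, M4=1, M5=1 [stuck-at-1].
So Y = 1. (Without the fault it would be 0.)

1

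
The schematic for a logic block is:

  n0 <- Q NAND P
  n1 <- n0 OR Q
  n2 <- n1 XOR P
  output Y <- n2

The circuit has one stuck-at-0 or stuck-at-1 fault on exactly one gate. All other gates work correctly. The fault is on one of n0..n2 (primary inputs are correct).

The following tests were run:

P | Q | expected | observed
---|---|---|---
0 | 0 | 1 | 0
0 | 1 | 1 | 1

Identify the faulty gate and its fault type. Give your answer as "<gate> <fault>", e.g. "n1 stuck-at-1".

Fault-free values for test 1 (P=0, Q=0): n0=1, n1=1, n2=1, giving Y=1. Observed 0.
Test 1: faults giving observed 0 are {n0 stuck-at-0, n1 stuck-at-0, n2 stuck-at-0}.
Test 2 (P=0, Q=1): fault-free n0=1, n1=1, n2=1 → 1; observed 1. Eliminates n1 stuck-at-0, n2 stuck-at-0.
Only n0 stuck-at-0 is consistent with every test.

n0 stuck-at-0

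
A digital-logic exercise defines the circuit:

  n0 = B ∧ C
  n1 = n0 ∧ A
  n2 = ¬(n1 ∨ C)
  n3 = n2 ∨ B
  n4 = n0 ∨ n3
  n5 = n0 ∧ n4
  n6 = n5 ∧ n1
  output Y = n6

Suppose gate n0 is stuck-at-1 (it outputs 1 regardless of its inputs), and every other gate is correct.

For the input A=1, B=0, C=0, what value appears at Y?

1

Propagate with n0 forced: n0=1 [stuck-at-1], n1=1, n2=0, n3=0, n4=1, n5=1, n6=1.
So Y = 1. (Without the fault it would be 0.)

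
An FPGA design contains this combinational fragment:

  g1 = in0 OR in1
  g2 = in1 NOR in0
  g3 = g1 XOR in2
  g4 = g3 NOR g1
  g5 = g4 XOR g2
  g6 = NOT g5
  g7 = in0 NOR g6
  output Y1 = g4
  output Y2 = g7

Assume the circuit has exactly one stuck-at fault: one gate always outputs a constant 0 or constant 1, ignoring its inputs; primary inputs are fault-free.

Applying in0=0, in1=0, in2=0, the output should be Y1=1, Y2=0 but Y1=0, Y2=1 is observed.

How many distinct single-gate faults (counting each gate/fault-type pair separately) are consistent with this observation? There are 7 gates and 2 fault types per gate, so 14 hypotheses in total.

Fault-free: g1=0, g2=1, g3=0, g4=1, g5=0, g6=1, g7=0 → Y1=1, Y2=0. Observed Y1=0, Y2=1.
  g1 stuck-at-0: output Y1=1, Y2=0 ✗
  g1 stuck-at-1: output Y1=0, Y2=1 ✓
  g2 stuck-at-0: output Y1=1, Y2=1 ✗
  g2 stuck-at-1: output Y1=1, Y2=0 ✗
  g3 stuck-at-0: output Y1=1, Y2=0 ✗
  g3 stuck-at-1: output Y1=0, Y2=1 ✓
  g4 stuck-at-0: output Y1=0, Y2=1 ✓
  g4 stuck-at-1: output Y1=1, Y2=0 ✗
  g5 stuck-at-0: output Y1=1, Y2=0 ✗
  g5 stuck-at-1: output Y1=1, Y2=1 ✗
  g6 stuck-at-0: output Y1=1, Y2=1 ✗
  g6 stuck-at-1: output Y1=1, Y2=0 ✗
  g7 stuck-at-0: output Y1=1, Y2=0 ✗
  g7 stuck-at-1: output Y1=1, Y2=1 ✗
Consistent faults: {g1 stuck-at-1, g3 stuck-at-1, g4 stuck-at-0} — 3 in all.

3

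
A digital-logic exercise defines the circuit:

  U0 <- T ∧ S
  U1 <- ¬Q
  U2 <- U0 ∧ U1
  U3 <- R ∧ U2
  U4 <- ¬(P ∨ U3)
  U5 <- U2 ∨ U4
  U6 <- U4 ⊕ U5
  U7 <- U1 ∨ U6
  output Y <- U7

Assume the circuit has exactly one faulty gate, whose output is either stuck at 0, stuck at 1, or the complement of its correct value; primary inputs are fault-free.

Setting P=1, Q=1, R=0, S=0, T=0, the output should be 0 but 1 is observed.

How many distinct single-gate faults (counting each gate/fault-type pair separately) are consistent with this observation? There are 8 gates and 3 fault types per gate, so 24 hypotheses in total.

Fault-free: U0=0, U1=0, U2=0, U3=0, U4=0, U5=0, U6=0, U7=0 → 0. Observed 1.
  U0: none of the 3 fault types match ✗
  U1: stuck-at-1, inverted output ✓; others ✗
  U2: stuck-at-1, inverted output ✓; others ✗
  U3: none of the 3 fault types match ✗
  U4: none of the 3 fault types match ✗
  U5: stuck-at-1, inverted output ✓; others ✗
  U6: stuck-at-1, inverted output ✓; others ✗
  U7: stuck-at-1, inverted output ✓; others ✗
Consistent faults: {U1 stuck-at-1, U1 inverted output, U2 stuck-at-1, U2 inverted output, U5 stuck-at-1, U5 inverted output, U6 stuck-at-1, U6 inverted output, U7 stuck-at-1, U7 inverted output} — 10 in all.

10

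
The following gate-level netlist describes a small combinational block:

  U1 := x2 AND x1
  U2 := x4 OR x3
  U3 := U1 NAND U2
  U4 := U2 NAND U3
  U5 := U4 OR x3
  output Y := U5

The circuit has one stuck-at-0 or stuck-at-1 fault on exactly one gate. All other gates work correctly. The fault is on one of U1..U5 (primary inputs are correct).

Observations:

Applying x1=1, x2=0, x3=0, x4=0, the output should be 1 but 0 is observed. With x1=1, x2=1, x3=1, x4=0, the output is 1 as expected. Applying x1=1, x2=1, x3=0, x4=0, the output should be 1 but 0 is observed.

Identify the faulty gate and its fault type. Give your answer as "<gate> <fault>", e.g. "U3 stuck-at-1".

Fault-free values for test 1 (x1=1, x2=0, x3=0, x4=0): U1=0, U2=0, U3=1, U4=1, U5=1, giving Y=1. Observed 0.
Test 1: faults giving observed 0 are {U2 stuck-at-1, U4 stuck-at-0, U5 stuck-at-0}.
Test 2 (x1=1, x2=1, x3=1, x4=0): fault-free U1=1, U2=1, U3=0, U4=1, U5=1 → 1; observed 1. Eliminates U5 stuck-at-0.
Test 3 (x1=1, x2=1, x3=0, x4=0): fault-free U1=1, U2=0, U3=1, U4=1, U5=1 → 1; observed 0. Eliminates U2 stuck-at-1.
Only U4 stuck-at-0 is consistent with every test.

U4 stuck-at-0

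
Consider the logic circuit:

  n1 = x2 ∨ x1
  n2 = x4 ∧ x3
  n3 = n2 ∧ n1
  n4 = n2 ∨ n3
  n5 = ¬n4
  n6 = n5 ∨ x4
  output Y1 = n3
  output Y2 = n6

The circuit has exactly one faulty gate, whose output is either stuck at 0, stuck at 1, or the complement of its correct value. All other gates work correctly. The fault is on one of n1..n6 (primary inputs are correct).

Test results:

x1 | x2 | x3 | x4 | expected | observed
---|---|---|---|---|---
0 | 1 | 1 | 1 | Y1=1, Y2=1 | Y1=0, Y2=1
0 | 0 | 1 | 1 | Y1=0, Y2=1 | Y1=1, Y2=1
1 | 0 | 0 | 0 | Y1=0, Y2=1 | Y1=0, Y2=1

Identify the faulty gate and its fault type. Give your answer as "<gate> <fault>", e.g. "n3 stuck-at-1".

Fault-free values for test 1 (x1=0, x2=1, x3=1, x4=1): n1=1, n2=1, n3=1, n4=1, n5=0, n6=1, giving Y1=1, Y2=1. Observed Y1=0, Y2=1.
Test 1: faults giving observed Y1=0, Y2=1 are {n1 stuck-at-0, n1 inverted output, n2 stuck-at-0, n2 inverted output, n3 stuck-at-0, n3 inverted output}.
Test 2 (x1=0, x2=0, x3=1, x4=1): fault-free n1=0, n2=1, n3=0, n4=1, n5=0, n6=1 → Y1=0, Y2=1; observed Y1=1, Y2=1. Eliminates n1 stuck-at-0, n2 stuck-at-0, n2 inverted output, n3 stuck-at-0.
Test 3 (x1=1, x2=0, x3=0, x4=0): fault-free n1=1, n2=0, n3=0, n4=0, n5=1, n6=1 → Y1=0, Y2=1; observed Y1=0, Y2=1. Eliminates n3 inverted output.
Only n1 inverted output is consistent with every test.

n1 inverted output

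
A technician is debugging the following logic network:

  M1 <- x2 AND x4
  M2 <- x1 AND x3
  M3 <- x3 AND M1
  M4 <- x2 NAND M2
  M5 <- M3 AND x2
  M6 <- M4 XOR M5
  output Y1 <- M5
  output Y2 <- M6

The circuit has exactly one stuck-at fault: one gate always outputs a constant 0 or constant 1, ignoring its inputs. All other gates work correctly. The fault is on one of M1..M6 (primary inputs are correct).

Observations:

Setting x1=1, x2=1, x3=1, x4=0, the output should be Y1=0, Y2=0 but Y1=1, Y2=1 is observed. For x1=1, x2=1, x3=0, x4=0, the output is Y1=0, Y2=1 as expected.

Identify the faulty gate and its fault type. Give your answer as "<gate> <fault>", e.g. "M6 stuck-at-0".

M1 stuck-at-1

Fault-free values for test 1 (x1=1, x2=1, x3=1, x4=0): M1=0, M2=1, M3=0, M4=0, M5=0, M6=0, giving Y1=0, Y2=0. Observed Y1=1, Y2=1.
Test 1: faults giving observed Y1=1, Y2=1 are {M1 stuck-at-1, M3 stuck-at-1, M5 stuck-at-1}.
Test 2 (x1=1, x2=1, x3=0, x4=0): fault-free M1=0, M2=0, M3=0, M4=1, M5=0, M6=1 → Y1=0, Y2=1; observed Y1=0, Y2=1. Eliminates M3 stuck-at-1, M5 stuck-at-1.
Only M1 stuck-at-1 is consistent with every test.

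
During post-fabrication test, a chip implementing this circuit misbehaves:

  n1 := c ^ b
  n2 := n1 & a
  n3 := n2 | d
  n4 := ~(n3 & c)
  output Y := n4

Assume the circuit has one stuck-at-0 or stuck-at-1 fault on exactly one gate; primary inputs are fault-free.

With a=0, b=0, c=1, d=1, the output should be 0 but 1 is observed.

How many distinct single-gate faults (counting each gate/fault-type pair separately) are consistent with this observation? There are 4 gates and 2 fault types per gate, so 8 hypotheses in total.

Fault-free: n1=1, n2=0, n3=1, n4=0 → 0. Observed 1.
  n1 stuck-at-0: output 0 ✗
  n1 stuck-at-1: output 0 ✗
  n2 stuck-at-0: output 0 ✗
  n2 stuck-at-1: output 0 ✗
  n3 stuck-at-0: output 1 ✓
  n3 stuck-at-1: output 0 ✗
  n4 stuck-at-0: output 0 ✗
  n4 stuck-at-1: output 1 ✓
Consistent faults: {n3 stuck-at-0, n4 stuck-at-1} — 2 in all.

2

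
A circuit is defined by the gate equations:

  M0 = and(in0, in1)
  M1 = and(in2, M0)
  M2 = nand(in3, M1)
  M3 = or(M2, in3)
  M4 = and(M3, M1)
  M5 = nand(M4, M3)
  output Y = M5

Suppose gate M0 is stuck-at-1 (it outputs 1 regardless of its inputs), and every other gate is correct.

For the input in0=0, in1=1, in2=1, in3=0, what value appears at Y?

Propagate with M0 forced: M0=1 [stuck-at-1], M1=1, M2=1, M3=1, M4=1, M5=0.
So Y = 0. (Without the fault it would be 1.)

0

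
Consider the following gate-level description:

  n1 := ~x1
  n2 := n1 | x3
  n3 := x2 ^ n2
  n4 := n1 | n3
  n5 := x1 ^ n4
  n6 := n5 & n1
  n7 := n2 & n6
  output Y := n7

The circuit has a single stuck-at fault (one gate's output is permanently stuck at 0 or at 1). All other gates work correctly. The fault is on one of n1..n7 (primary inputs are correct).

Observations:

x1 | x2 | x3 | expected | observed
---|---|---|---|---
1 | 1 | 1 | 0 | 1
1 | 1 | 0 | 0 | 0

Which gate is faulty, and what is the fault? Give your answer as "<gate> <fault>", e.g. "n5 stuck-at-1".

Fault-free values for test 1 (x1=1, x2=1, x3=1): n1=0, n2=1, n3=0, n4=0, n5=1, n6=0, n7=0, giving Y=0. Observed 1.
Test 1: faults giving observed 1 are {n6 stuck-at-1, n7 stuck-at-1}.
Test 2 (x1=1, x2=1, x3=0): fault-free n1=0, n2=0, n3=1, n4=1, n5=0, n6=0, n7=0 → 0; observed 0. Eliminates n7 stuck-at-1.
Only n6 stuck-at-1 is consistent with every test.

n6 stuck-at-1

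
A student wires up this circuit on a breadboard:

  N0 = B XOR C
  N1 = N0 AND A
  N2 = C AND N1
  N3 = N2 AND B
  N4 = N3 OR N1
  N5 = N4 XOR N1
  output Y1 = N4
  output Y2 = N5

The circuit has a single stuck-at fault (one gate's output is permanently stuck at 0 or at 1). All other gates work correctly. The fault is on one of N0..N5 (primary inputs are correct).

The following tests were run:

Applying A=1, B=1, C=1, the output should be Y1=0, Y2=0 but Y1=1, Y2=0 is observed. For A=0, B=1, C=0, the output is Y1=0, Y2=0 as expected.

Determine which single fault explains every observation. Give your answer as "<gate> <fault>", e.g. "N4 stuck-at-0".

N0 stuck-at-1

Fault-free values for test 1 (A=1, B=1, C=1): N0=0, N1=0, N2=0, N3=0, N4=0, N5=0, giving Y1=0, Y2=0. Observed Y1=1, Y2=0.
Test 1: faults giving observed Y1=1, Y2=0 are {N0 stuck-at-1, N1 stuck-at-1}.
Test 2 (A=0, B=1, C=0): fault-free N0=1, N1=0, N2=0, N3=0, N4=0, N5=0 → Y1=0, Y2=0; observed Y1=0, Y2=0. Eliminates N1 stuck-at-1.
Only N0 stuck-at-1 is consistent with every test.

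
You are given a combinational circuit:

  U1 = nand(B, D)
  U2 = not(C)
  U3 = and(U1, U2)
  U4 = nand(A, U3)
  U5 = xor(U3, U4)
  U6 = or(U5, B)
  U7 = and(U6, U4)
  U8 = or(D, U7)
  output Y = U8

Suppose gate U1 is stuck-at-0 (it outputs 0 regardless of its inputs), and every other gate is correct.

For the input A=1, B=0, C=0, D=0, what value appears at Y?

Propagate with U1 forced: U1=0 [stuck-at-0], U2=1, U3=0, U4=1, U5=1, U6=1, U7=1, U8=1.
So Y = 1. (Without the fault it would be 0.)

1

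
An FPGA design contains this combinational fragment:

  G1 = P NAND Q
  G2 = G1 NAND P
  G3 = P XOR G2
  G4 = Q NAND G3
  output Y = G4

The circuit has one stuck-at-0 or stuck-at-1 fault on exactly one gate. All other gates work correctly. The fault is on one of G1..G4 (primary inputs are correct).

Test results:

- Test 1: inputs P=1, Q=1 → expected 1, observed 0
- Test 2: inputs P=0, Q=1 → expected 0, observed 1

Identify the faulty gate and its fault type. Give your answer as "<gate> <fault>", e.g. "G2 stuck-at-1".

G2 stuck-at-0

Fault-free values for test 1 (P=1, Q=1): G1=0, G2=1, G3=0, G4=1, giving Y=1. Observed 0.
Test 1: faults giving observed 0 are {G1 stuck-at-1, G2 stuck-at-0, G3 stuck-at-1, G4 stuck-at-0}.
Test 2 (P=0, Q=1): fault-free G1=1, G2=1, G3=1, G4=0 → 0; observed 1. Eliminates G1 stuck-at-1, G3 stuck-at-1, G4 stuck-at-0.
Only G2 stuck-at-0 is consistent with every test.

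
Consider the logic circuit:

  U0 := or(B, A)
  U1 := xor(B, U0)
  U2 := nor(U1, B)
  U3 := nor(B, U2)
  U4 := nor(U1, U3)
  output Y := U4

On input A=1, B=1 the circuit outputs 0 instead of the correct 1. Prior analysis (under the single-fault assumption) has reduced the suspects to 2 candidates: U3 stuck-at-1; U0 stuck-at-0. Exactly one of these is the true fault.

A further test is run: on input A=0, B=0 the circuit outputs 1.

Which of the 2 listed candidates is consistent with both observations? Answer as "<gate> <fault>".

Evaluate each candidate on input A=0, B=0:
  U3 stuck-at-1: U0=0, U1=0, U2=1, U3=1 [stuck-at-1], U4=0 → 0 — eliminated
  U0 stuck-at-0: U0=0 [stuck-at-0], U1=0, U2=1, U3=0, U4=1 → 1 — matches
Only U0 stuck-at-0 reproduces the observed 1.

U0 stuck-at-0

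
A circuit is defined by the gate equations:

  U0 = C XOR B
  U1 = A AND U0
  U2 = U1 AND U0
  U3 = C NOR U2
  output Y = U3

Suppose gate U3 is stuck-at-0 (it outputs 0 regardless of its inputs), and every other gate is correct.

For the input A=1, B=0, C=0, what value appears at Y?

Propagate with U3 forced: U0=0, U1=0, U2=0, U3=0 [stuck-at-0].
So Y = 0. (Without the fault it would be 1.)

0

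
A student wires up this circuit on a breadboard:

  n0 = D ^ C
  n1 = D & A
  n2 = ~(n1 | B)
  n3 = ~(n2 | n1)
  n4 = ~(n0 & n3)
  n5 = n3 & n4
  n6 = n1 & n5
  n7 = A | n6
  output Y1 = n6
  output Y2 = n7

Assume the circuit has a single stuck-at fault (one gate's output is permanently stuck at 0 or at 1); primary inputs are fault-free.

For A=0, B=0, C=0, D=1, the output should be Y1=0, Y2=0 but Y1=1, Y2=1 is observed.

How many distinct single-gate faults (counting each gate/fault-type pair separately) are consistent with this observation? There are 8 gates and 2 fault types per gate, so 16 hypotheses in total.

1

Fault-free: n0=1, n1=0, n2=1, n3=0, n4=1, n5=0, n6=0, n7=0 → Y1=0, Y2=0. Observed Y1=1, Y2=1.
  n0: none of the 2 fault types match ✗
  n1: none of the 2 fault types match ✗
  n2: none of the 2 fault types match ✗
  n3: none of the 2 fault types match ✗
  n4: none of the 2 fault types match ✗
  n5: none of the 2 fault types match ✗
  n6: stuck-at-1 ✓; others ✗
  n7: none of the 2 fault types match ✗
Consistent faults: {n6 stuck-at-1} — 1 in all.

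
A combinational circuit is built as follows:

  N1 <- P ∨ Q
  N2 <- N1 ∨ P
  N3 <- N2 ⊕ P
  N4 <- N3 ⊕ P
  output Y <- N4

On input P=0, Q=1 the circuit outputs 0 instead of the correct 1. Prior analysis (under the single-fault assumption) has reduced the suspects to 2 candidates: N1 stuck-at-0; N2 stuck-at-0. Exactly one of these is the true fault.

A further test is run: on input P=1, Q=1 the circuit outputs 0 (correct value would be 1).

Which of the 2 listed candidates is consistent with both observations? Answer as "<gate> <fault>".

Evaluate each candidate on input P=1, Q=1:
  N1 stuck-at-0: N1=0 [stuck-at-0], N2=1, N3=0, N4=1 → 1 — eliminated
  N2 stuck-at-0: N1=1, N2=0 [stuck-at-0], N3=1, N4=0 → 0 — matches
Only N2 stuck-at-0 reproduces the observed 0.

N2 stuck-at-0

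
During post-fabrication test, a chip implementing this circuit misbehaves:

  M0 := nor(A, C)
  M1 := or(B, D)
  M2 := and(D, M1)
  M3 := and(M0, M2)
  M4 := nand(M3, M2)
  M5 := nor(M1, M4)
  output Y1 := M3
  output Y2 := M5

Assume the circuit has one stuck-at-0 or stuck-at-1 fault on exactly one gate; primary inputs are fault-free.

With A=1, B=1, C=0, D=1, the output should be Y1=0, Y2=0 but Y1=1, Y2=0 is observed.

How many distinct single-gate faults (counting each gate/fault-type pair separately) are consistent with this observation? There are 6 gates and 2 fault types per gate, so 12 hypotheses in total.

2

Fault-free: M0=0, M1=1, M2=1, M3=0, M4=1, M5=0 → Y1=0, Y2=0. Observed Y1=1, Y2=0.
  M0 stuck-at-0: output Y1=0, Y2=0 ✗
  M0 stuck-at-1: output Y1=1, Y2=0 ✓
  M1 stuck-at-0: output Y1=0, Y2=0 ✗
  M1 stuck-at-1: output Y1=0, Y2=0 ✗
  M2 stuck-at-0: output Y1=0, Y2=0 ✗
  M2 stuck-at-1: output Y1=0, Y2=0 ✗
  M3 stuck-at-0: output Y1=0, Y2=0 ✗
  M3 stuck-at-1: output Y1=1, Y2=0 ✓
  M4 stuck-at-0: output Y1=0, Y2=0 ✗
  M4 stuck-at-1: output Y1=0, Y2=0 ✗
  M5 stuck-at-0: output Y1=0, Y2=0 ✗
  M5 stuck-at-1: output Y1=0, Y2=1 ✗
Consistent faults: {M0 stuck-at-1, M3 stuck-at-1} — 2 in all.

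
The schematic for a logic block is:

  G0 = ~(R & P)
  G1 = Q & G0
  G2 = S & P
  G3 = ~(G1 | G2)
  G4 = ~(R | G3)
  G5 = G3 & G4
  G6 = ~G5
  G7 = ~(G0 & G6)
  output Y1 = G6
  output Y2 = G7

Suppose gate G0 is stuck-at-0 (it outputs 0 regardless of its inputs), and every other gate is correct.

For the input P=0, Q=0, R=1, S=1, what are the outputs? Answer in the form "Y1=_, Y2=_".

Y1=1, Y2=1

Propagate with G0 forced: G0=0 [stuck-at-0], G1=0, G2=0, G3=1, G4=0, G5=0, G6=1, G7=1.
So the outputs are Y1=1, Y2=1. (Without the fault they would be Y1=1, Y2=0.)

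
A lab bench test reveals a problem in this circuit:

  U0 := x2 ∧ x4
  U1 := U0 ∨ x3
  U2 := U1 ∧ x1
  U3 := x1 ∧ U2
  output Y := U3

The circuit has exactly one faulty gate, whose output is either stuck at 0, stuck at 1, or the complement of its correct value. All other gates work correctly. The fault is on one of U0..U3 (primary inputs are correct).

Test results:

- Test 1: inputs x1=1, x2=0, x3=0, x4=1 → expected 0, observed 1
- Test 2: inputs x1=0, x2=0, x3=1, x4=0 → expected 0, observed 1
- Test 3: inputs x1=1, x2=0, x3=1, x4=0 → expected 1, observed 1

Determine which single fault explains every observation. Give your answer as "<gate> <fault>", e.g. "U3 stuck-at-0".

Fault-free values for test 1 (x1=1, x2=0, x3=0, x4=1): U0=0, U1=0, U2=0, U3=0, giving Y=0. Observed 1.
Test 1: faults giving observed 1 are {U0 stuck-at-1, U0 inverted output, U1 stuck-at-1, U1 inverted output, U2 stuck-at-1, U2 inverted output, U3 stuck-at-1, U3 inverted output}.
Test 2 (x1=0, x2=0, x3=1, x4=0): fault-free U0=0, U1=1, U2=0, U3=0 → 0; observed 1. Eliminates U0 stuck-at-1, U0 inverted output, U1 stuck-at-1, U1 inverted output, U2 stuck-at-1, U2 inverted output.
Test 3 (x1=1, x2=0, x3=1, x4=0): fault-free U0=0, U1=1, U2=1, U3=1 → 1; observed 1. Eliminates U3 inverted output.
Only U3 stuck-at-1 is consistent with every test.

U3 stuck-at-1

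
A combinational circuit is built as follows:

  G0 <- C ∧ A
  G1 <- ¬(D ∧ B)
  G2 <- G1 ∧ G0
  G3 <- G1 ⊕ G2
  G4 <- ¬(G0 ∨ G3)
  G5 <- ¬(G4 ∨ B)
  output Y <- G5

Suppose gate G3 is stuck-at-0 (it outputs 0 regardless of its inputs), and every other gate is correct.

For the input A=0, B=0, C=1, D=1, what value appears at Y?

Propagate with G3 forced: G0=0, G1=1, G2=0, G3=0 [stuck-at-0], G4=1, G5=0.
So Y = 0. (Without the fault it would be 1.)

0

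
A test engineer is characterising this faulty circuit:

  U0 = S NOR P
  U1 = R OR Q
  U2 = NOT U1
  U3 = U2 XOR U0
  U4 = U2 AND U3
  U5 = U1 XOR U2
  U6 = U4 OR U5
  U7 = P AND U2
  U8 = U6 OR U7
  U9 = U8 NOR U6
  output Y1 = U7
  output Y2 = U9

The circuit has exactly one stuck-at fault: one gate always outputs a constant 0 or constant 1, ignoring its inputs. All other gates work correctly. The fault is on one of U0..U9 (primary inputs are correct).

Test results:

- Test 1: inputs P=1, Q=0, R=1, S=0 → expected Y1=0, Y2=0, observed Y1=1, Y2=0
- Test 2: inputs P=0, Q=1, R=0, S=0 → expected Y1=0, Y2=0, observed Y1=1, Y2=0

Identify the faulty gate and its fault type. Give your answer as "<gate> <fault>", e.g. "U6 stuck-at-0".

U7 stuck-at-1

Fault-free values for test 1 (P=1, Q=0, R=1, S=0): U0=0, U1=1, U2=0, U3=0, U4=0, U5=1, U6=1, U7=0, U8=1, U9=0, giving Y1=0, Y2=0. Observed Y1=1, Y2=0.
Test 1: faults giving observed Y1=1, Y2=0 are {U1 stuck-at-0, U2 stuck-at-1, U7 stuck-at-1}.
Test 2 (P=0, Q=1, R=0, S=0): fault-free U0=1, U1=1, U2=0, U3=1, U4=0, U5=1, U6=1, U7=0, U8=1, U9=0 → Y1=0, Y2=0; observed Y1=1, Y2=0. Eliminates U1 stuck-at-0, U2 stuck-at-1.
Only U7 stuck-at-1 is consistent with every test.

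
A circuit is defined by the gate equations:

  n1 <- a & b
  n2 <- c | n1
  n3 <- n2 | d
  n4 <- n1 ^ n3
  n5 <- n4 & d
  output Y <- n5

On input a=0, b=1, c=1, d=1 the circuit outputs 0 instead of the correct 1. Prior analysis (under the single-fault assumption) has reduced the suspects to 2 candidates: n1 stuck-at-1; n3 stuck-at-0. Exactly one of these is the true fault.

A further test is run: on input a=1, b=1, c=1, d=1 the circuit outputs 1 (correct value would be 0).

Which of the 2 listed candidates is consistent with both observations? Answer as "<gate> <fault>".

Evaluate each candidate on input a=1, b=1, c=1, d=1:
  n1 stuck-at-1: n1=1 [stuck-at-1], n2=1, n3=1, n4=0, n5=0 → 0 — eliminated
  n3 stuck-at-0: n1=1, n2=1, n3=0 [stuck-at-0], n4=1, n5=1 → 1 — matches
Only n3 stuck-at-0 reproduces the observed 1.

n3 stuck-at-0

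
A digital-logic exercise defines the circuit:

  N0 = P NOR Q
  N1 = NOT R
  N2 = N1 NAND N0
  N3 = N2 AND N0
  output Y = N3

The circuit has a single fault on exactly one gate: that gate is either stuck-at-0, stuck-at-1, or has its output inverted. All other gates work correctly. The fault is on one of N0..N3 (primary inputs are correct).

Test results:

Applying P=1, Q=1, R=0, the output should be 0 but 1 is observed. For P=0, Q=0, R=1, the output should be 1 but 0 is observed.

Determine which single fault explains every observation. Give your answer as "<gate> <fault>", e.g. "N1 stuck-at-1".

N3 inverted output

Fault-free values for test 1 (P=1, Q=1, R=0): N0=0, N1=1, N2=1, N3=0, giving Y=0. Observed 1.
Test 1: faults giving observed 1 are {N3 stuck-at-1, N3 inverted output}.
Test 2 (P=0, Q=0, R=1): fault-free N0=1, N1=0, N2=1, N3=1 → 1; observed 0. Eliminates N3 stuck-at-1.
Only N3 inverted output is consistent with every test.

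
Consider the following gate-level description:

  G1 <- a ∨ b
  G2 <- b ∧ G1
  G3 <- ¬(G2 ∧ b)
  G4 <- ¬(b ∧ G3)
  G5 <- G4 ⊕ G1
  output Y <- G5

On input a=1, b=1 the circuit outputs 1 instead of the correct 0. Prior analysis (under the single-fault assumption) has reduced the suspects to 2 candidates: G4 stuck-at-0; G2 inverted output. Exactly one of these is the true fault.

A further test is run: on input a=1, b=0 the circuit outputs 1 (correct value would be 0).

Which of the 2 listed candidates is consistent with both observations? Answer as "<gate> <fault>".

G4 stuck-at-0

Evaluate each candidate on input a=1, b=0:
  G4 stuck-at-0: G1=1, G2=0, G3=1, G4=0 [stuck-at-0], G5=1 → 1 — matches
  G2 inverted output: G1=1, G2=1 [inverted output], G3=1, G4=1, G5=0 → 0 — eliminated
Only G4 stuck-at-0 reproduces the observed 1.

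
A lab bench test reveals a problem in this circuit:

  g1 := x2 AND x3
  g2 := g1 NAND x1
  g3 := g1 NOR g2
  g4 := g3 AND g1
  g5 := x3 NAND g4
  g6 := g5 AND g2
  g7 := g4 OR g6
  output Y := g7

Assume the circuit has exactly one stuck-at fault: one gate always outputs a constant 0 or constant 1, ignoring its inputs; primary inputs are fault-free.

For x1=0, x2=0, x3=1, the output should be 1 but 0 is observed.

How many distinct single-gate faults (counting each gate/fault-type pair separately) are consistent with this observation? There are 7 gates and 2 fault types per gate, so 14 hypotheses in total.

Fault-free: g1=0, g2=1, g3=0, g4=0, g5=1, g6=1, g7=1 → 1. Observed 0.
  g1 stuck-at-0: output 1 ✗
  g1 stuck-at-1: output 1 ✗
  g2 stuck-at-0: output 0 ✓
  g2 stuck-at-1: output 1 ✗
  g3 stuck-at-0: output 1 ✗
  g3 stuck-at-1: output 1 ✗
  g4 stuck-at-0: output 1 ✗
  g4 stuck-at-1: output 1 ✗
  g5 stuck-at-0: output 0 ✓
  g5 stuck-at-1: output 1 ✗
  g6 stuck-at-0: output 0 ✓
  g6 stuck-at-1: output 1 ✗
  g7 stuck-at-0: output 0 ✓
  g7 stuck-at-1: output 1 ✗
Consistent faults: {g2 stuck-at-0, g5 stuck-at-0, g6 stuck-at-0, g7 stuck-at-0} — 4 in all.

4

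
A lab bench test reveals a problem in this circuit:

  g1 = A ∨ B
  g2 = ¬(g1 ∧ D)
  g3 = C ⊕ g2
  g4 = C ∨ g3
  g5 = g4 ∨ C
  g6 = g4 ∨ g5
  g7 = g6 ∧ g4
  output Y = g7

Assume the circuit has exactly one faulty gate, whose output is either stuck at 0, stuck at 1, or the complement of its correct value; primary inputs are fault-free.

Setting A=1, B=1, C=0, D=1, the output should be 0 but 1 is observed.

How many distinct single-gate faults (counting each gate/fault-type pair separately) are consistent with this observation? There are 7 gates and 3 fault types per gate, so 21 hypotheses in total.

Fault-free: g1=1, g2=0, g3=0, g4=0, g5=0, g6=0, g7=0 → 0. Observed 1.
  g1: stuck-at-0, inverted output ✓; others ✗
  g2: stuck-at-1, inverted output ✓; others ✗
  g3: stuck-at-1, inverted output ✓; others ✗
  g4: stuck-at-1, inverted output ✓; others ✗
  g5: none of the 3 fault types match ✗
  g6: none of the 3 fault types match ✗
  g7: stuck-at-1, inverted output ✓; others ✗
Consistent faults: {g1 stuck-at-0, g1 inverted output, g2 stuck-at-1, g2 inverted output, g3 stuck-at-1, g3 inverted output, g4 stuck-at-1, g4 inverted output, g7 stuck-at-1, g7 inverted output} — 10 in all.

10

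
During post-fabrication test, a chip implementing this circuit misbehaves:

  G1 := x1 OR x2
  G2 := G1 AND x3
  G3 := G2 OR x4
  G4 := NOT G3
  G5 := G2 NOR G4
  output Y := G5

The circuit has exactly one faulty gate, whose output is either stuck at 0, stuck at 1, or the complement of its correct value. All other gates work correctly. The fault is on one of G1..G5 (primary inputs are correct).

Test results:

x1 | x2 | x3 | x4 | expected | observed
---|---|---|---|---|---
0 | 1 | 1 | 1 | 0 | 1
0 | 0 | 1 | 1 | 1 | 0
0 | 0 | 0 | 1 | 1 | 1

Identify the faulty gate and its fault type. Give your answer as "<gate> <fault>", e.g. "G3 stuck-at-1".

G1 inverted output

Fault-free values for test 1 (x1=0, x2=1, x3=1, x4=1): G1=1, G2=1, G3=1, G4=0, G5=0, giving Y=0. Observed 1.
Test 1: faults giving observed 1 are {G1 stuck-at-0, G1 inverted output, G2 stuck-at-0, G2 inverted output, G5 stuck-at-1, G5 inverted output}.
Test 2 (x1=0, x2=0, x3=1, x4=1): fault-free G1=0, G2=0, G3=1, G4=0, G5=1 → 1; observed 0. Eliminates G1 stuck-at-0, G2 stuck-at-0, G5 stuck-at-1.
Test 3 (x1=0, x2=0, x3=0, x4=1): fault-free G1=0, G2=0, G3=1, G4=0, G5=1 → 1; observed 1. Eliminates G2 inverted output, G5 inverted output.
Only G1 inverted output is consistent with every test.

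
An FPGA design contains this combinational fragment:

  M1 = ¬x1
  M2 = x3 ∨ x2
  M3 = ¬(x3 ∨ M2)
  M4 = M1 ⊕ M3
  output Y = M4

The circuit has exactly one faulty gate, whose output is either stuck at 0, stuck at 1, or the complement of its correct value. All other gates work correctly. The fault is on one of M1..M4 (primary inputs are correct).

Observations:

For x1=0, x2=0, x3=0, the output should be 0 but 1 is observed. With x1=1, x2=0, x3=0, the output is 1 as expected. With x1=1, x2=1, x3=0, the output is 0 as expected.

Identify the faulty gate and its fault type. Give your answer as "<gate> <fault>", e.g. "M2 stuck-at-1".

M1 stuck-at-0

Fault-free values for test 1 (x1=0, x2=0, x3=0): M1=1, M2=0, M3=1, M4=0, giving Y=0. Observed 1.
Test 1: faults giving observed 1 are {M1 stuck-at-0, M1 inverted output, M2 stuck-at-1, M2 inverted output, M3 stuck-at-0, M3 inverted output, M4 stuck-at-1, M4 inverted output}.
Test 2 (x1=1, x2=0, x3=0): fault-free M1=0, M2=0, M3=1, M4=1 → 1; observed 1. Eliminates M1 inverted output, M2 stuck-at-1, M2 inverted output, M3 stuck-at-0, M3 inverted output, M4 inverted output.
Test 3 (x1=1, x2=1, x3=0): fault-free M1=0, M2=1, M3=0, M4=0 → 0; observed 0. Eliminates M4 stuck-at-1.
Only M1 stuck-at-0 is consistent with every test.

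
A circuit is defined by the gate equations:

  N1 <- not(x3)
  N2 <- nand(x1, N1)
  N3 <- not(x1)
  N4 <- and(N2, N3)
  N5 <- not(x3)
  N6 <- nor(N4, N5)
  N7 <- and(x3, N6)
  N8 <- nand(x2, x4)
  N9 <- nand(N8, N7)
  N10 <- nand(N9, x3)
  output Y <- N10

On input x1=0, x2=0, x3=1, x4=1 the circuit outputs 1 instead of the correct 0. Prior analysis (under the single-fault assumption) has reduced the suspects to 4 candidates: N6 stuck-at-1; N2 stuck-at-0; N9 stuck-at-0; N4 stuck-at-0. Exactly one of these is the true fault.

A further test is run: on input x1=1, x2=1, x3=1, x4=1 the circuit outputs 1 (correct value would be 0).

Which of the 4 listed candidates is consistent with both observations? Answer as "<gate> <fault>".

Evaluate each candidate on input x1=1, x2=1, x3=1, x4=1:
  N6 stuck-at-1: N1=0, N2=1, N3=0, N4=0, N5=0, N6=1 [stuck-at-1], N7=1, N8=0, N9=1, N10=0 → 0 — eliminated
  N2 stuck-at-0: N1=0, N2=0 [stuck-at-0], N3=0, N4=0, N5=0, N6=1, N7=1, N8=0, N9=1, N10=0 → 0 — eliminated
  N9 stuck-at-0: N1=0, N2=1, N3=0, N4=0, N5=0, N6=1, N7=1, N8=0, N9=0 [stuck-at-0], N10=1 → 1 — matches
  N4 stuck-at-0: N1=0, N2=1, N3=0, N4=0 [stuck-at-0], N5=0, N6=1, N7=1, N8=0, N9=1, N10=0 → 0 — eliminated
Only N9 stuck-at-0 reproduces the observed 1.

N9 stuck-at-0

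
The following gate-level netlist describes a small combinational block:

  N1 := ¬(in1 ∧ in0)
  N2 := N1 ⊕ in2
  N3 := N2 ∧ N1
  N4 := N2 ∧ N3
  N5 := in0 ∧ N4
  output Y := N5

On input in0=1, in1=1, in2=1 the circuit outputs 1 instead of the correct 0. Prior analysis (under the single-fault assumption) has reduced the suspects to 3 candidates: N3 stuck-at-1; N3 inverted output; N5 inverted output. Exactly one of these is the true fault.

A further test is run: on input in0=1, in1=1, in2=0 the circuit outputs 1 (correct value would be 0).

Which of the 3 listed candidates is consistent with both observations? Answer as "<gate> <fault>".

Evaluate each candidate on input in0=1, in1=1, in2=0:
  N3 stuck-at-1: N1=0, N2=0, N3=1 [stuck-at-1], N4=0, N5=0 → 0 — eliminated
  N3 inverted output: N1=0, N2=0, N3=1 [inverted output], N4=0, N5=0 → 0 — eliminated
  N5 inverted output: N1=0, N2=0, N3=0, N4=0, N5=1 [inverted output] → 1 — matches
Only N5 inverted output reproduces the observed 1.

N5 inverted output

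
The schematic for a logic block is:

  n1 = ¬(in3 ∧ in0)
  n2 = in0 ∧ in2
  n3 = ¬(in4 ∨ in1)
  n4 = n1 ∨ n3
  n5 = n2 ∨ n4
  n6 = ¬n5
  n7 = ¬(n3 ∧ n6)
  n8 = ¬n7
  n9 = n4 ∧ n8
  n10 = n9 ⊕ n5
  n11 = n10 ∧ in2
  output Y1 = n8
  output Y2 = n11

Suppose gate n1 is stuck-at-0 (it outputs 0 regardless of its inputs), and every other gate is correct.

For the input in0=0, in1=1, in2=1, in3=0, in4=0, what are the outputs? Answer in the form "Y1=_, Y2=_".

Y1=0, Y2=0

Propagate with n1 forced: n1=0 [stuck-at-0], n2=0, n3=0, n4=0, n5=0, n6=1, n7=1, n8=0, n9=0, n10=0, n11=0.
So the outputs are Y1=0, Y2=0. (Without the fault they would be Y1=0, Y2=1.)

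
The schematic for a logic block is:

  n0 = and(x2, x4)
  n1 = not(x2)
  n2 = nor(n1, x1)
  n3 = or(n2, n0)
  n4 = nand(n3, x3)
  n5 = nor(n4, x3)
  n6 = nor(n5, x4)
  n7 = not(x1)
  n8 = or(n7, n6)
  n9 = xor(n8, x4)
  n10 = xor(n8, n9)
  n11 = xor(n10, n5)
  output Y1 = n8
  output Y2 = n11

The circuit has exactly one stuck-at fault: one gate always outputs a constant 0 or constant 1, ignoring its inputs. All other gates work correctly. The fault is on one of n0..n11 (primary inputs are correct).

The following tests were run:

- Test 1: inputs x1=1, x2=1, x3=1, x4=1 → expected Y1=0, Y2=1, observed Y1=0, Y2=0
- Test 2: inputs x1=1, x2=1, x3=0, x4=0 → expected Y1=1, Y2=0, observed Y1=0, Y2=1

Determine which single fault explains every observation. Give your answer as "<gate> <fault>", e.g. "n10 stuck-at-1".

Fault-free values for test 1 (x1=1, x2=1, x3=1, x4=1): n0=1, n1=0, n2=0, n3=1, n4=0, n5=0, n6=0, n7=0, n8=0, n9=1, n10=1, n11=1, giving Y1=0, Y2=1. Observed Y1=0, Y2=0.
Test 1: faults giving observed Y1=0, Y2=0 are {n5 stuck-at-1, n9 stuck-at-0, n10 stuck-at-0, n11 stuck-at-0}.
Test 2 (x1=1, x2=1, x3=0, x4=0): fault-free n0=0, n1=0, n2=0, n3=0, n4=1, n5=0, n6=1, n7=0, n8=1, n9=1, n10=0, n11=0 → Y1=1, Y2=0; observed Y1=0, Y2=1. Eliminates n9 stuck-at-0, n10 stuck-at-0, n11 stuck-at-0.
Only n5 stuck-at-1 is consistent with every test.

n5 stuck-at-1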